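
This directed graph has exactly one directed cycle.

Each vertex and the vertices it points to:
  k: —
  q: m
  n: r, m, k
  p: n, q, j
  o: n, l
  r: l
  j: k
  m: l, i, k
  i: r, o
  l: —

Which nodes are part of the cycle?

i, m, n, o

DFS with gray/black marking from n:
n gray
  r gray
    l gray
    l black
  r black
  m gray
    m→l: l black — skip
    i gray
      i→r: r black — skip
      o gray
        o→n: n is gray → back edge
Back edge closes the cycle n → m → i → o → n; its vertices are {i, m, n, o}.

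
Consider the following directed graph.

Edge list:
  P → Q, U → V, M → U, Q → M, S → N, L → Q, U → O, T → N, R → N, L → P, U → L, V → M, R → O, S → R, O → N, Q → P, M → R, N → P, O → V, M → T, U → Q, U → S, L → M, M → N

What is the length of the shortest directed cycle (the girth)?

2

For each vertex v, BFS finds the shortest path from v back to v.
The shortest such closed walk is Q → P → Q, length 2.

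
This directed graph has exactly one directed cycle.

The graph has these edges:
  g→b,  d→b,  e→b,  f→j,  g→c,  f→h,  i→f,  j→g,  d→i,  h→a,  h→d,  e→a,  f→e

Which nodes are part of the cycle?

d, f, h, i

DFS with gray/black marking from d:
d gray
  b gray
  b black
  i gray
    f gray
      e gray
        e→b: b black — skip
        a gray
        a black
      e black
      j gray
        g gray
          c gray
          c black
          g→b: b black — skip
        g black
      j black
      h gray
        h→d: d is gray → back edge
Back edge closes the cycle d → i → f → h → d; its vertices are {d, f, h, i}.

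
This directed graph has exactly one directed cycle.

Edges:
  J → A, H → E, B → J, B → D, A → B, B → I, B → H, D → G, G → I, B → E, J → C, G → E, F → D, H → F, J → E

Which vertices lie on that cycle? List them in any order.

A, B, J

DFS with gray/black marking from B:
B gray
  D gray
    G gray
      I gray
      I black
      E gray
      E black
    G black
  D black
  B→I: I black — skip
  B→E: E black — skip
  H gray
    H→E: E black — skip
    F gray
      F→D: D black — skip
    F black
  H black
  J gray
    A gray
      A→B: B is gray → back edge
Back edge closes the cycle B → J → A → B; its vertices are {A, B, J}.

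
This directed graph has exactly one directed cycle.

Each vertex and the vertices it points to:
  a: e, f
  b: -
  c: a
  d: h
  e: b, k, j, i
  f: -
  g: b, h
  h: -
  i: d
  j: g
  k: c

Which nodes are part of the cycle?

a, c, e, k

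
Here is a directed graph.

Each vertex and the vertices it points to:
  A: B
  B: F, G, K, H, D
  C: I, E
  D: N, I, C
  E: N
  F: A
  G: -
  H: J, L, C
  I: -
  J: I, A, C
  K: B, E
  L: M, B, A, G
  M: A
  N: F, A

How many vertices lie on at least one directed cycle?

A vertex is on a directed cycle iff it belongs to a strongly connected component of size ≥ 2 (or has a self-loop).
The vertices on cycles are {A, B, C, D, E, F, H, J, K, L, M, N} — 12 in total.

12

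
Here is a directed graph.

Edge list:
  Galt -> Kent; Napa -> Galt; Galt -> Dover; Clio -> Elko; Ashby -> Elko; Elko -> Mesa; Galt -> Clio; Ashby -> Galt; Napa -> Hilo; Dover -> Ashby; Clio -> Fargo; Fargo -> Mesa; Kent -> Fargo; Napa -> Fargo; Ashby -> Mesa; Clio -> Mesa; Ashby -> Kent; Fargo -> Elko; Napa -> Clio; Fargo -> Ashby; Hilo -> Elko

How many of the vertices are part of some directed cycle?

6

A vertex is on a directed cycle iff it belongs to a strongly connected component of size ≥ 2 (or has a self-loop).
The vertices on cycles are {Clio, Galt, Kent, Ashby, Dover, Fargo} — 6 in total.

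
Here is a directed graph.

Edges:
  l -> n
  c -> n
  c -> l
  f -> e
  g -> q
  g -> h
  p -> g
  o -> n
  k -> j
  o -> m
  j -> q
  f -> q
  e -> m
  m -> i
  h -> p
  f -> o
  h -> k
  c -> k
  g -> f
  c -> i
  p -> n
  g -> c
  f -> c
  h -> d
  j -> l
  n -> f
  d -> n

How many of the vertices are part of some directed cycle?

10

A vertex is on a directed cycle iff it belongs to a strongly connected component of size ≥ 2 (or has a self-loop).
The vertices on cycles are {c, f, g, h, j, k, l, n, o, p} — 10 in total.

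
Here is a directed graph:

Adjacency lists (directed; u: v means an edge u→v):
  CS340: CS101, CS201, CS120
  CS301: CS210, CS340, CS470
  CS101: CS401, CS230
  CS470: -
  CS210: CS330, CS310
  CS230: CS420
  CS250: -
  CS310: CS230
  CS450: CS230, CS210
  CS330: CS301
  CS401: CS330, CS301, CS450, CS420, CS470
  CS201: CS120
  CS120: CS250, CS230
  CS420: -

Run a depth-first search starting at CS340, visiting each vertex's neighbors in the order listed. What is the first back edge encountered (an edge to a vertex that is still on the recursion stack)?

CS210->CS330

DFS from CS340 (visiting each vertex's neighbors in the order listed); mark gray on enter, black on exit:
CS340 gray
  CS101 gray
    CS401 gray
      CS330 gray
        CS301 gray
          CS210 gray
            CS210→CS330: CS330 is gray → back edge
First back edge: CS210 → CS330.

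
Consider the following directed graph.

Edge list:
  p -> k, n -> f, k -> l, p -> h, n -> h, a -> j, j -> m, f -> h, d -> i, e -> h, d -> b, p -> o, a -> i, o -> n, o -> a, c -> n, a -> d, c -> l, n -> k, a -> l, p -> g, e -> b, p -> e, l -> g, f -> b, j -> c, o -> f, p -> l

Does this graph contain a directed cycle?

No

DFS with white/gray/black marking, starting from c:
c gray
  n gray
    h gray
    h black
    f gray
      f→h: h black — skip
      b gray
      b black
    f black
    k gray
      l gray
        g gray
        g black
      l black
    k black
  n black
  c→l: l black — skip
c black
a gray
  d gray
    i gray
    i black
    d→b: b black — skip
  d black
  j gray
    j→c: c black — skip
    m gray
    m black
  j black
  a→l: l black — skip
  a→i: i black — skip
a black
e gray
  e→h: h black — skip
  e→b: b black — skip
e black
o gray
  o→a: a black — skip
  o→f: f black — skip
  o→n: n black — skip
o black
p gray
  p→o: o black — skip
  p→l: l black — skip
  p→k: k black — skip
  p→h: h black — skip
  p→e: e black — skip
  p→g: g black — skip
p black
Every edge goes to a white or black vertex — no back edge, so the graph is acyclic.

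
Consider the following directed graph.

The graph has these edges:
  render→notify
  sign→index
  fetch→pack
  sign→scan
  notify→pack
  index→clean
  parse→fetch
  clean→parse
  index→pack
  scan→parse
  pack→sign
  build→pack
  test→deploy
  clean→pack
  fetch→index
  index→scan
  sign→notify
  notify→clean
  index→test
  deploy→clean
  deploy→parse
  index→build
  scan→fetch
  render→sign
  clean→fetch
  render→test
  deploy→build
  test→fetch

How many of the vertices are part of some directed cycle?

11

A vertex is on a directed cycle iff it belongs to a strongly connected component of size ≥ 2 (or has a self-loop).
The vertices on cycles are {pack, scan, sign, test, build, clean, fetch, index, parse, deploy, notify} — 11 in total.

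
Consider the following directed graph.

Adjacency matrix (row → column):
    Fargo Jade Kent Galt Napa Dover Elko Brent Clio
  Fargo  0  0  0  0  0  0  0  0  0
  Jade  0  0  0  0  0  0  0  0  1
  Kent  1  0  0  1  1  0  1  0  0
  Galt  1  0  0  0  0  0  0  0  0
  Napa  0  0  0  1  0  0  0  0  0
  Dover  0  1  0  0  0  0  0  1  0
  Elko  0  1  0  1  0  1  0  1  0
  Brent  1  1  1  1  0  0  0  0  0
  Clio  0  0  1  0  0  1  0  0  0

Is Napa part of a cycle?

No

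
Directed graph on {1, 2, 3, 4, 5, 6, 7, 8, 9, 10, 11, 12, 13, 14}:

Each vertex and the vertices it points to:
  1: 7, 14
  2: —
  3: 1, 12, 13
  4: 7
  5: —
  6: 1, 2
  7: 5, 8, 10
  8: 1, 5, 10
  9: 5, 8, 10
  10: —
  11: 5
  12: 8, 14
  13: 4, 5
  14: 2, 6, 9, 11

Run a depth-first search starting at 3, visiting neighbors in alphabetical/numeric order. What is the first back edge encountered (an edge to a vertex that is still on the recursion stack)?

DFS from 3 (visiting neighbors in alphabetical/numeric order); mark gray on enter, black on exit:
3 gray
  1 gray
    7 gray
      5 gray
      5 black
      8 gray
        8→1: 1 is gray → back edge
First back edge: 8 → 1.

8→1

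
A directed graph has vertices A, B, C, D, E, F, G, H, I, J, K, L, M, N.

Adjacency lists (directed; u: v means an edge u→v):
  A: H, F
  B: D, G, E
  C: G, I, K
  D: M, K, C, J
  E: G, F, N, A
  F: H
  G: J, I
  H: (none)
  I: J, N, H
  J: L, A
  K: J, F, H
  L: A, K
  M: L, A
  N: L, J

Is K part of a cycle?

Yes

K is on a cycle iff K can reach itself via ≥1 edge.
K → J → L → K — yes.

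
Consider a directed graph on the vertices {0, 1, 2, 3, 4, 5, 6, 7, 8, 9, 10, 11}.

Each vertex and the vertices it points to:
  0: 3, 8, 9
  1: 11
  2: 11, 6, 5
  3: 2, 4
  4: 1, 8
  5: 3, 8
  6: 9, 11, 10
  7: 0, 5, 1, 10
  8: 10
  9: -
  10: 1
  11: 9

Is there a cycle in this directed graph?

DFS with white/gray/black marking, starting from 10:
10 gray
  1 gray
    11 gray
      9 gray
      9 black
    11 black
  1 black
10 black
0 gray
  3 gray
    2 gray
      2→11: 11 black — skip
      6 gray
        6→9: 9 black — skip
        6→11: 11 black — skip
        6→10: 10 black — skip
      6 black
      5 gray
        5→3: 3 is gray → back edge
Back edge found, so a cycle exists: 3 → 2 → 5 → 3.

Yes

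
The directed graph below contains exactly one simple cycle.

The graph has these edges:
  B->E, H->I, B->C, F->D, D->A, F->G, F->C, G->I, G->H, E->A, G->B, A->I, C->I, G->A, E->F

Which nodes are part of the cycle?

B, E, F, G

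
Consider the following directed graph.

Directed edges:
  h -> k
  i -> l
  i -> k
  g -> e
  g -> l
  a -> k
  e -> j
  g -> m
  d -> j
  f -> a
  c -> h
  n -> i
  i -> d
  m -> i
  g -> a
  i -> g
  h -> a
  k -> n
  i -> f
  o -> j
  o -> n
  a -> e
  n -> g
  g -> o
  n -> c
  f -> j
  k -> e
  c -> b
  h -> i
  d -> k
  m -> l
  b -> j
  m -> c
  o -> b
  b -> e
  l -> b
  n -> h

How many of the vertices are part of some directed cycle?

A vertex is on a directed cycle iff it belongs to a strongly connected component of size ≥ 2 (or has a self-loop).
The vertices on cycles are {a, c, d, f, g, h, i, k, m, n, o} — 11 in total.

11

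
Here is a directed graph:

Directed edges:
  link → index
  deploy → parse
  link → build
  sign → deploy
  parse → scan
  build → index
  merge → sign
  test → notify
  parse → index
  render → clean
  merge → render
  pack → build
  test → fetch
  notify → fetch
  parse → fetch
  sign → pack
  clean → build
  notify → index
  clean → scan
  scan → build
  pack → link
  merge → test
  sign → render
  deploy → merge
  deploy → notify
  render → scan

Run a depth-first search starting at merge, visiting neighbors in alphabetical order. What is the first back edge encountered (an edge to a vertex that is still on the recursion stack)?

DFS from merge (visiting neighbors in alphabetical order); mark gray on enter, black on exit:
merge gray
  render gray
    clean gray
      build gray
        index gray
        index black
      build black
      scan gray
        scan→build: build black — skip
      scan black
    clean black
    render→scan: scan black — skip
  render black
  sign gray
    deploy gray
      deploy→merge: merge is gray → back edge
First back edge: deploy → merge.

deploy→merge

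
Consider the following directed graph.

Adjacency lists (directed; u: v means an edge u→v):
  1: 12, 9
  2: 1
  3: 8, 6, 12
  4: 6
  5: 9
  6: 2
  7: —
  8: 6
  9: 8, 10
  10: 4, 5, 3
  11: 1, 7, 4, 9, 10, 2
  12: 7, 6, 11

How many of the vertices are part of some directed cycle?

11

A vertex is on a directed cycle iff it belongs to a strongly connected component of size ≥ 2 (or has a self-loop).
The vertices on cycles are {1, 2, 3, 4, 5, 6, 8, 9, 10, 11, 12} — 11 in total.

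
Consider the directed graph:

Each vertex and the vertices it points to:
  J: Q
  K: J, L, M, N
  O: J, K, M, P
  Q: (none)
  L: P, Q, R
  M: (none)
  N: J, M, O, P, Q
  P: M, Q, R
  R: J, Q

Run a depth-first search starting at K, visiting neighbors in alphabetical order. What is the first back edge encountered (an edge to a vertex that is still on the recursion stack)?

O→K

DFS from K (visiting neighbors in alphabetical order); mark gray on enter, black on exit:
K gray
  J gray
    Q gray
    Q black
  J black
  L gray
    P gray
      M gray
      M black
      P→Q: Q black — skip
      R gray
        R→J: J black — skip
        R→Q: Q black — skip
      R black
    P black
    L→Q: Q black — skip
    L→R: R black — skip
  L black
  K→M: M black — skip
  N gray
    N→J: J black — skip
    N→M: M black — skip
    O gray
      O→J: J black — skip
      O→K: K is gray → back edge
First back edge: O → K.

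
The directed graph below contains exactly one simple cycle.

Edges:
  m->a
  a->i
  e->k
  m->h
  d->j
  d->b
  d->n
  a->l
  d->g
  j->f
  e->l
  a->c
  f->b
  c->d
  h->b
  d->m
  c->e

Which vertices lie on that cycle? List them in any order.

a, c, d, m

DFS with gray/black marking from c:
c gray
  d gray
    g gray
    g black
    b gray
    b black
    j gray
      f gray
        f→b: b black — skip
      f black
    j black
    n gray
    n black
    m gray
      a gray
        i gray
        i black
        a→c: c is gray → back edge
Back edge closes the cycle c → d → m → a → c; its vertices are {a, c, d, m}.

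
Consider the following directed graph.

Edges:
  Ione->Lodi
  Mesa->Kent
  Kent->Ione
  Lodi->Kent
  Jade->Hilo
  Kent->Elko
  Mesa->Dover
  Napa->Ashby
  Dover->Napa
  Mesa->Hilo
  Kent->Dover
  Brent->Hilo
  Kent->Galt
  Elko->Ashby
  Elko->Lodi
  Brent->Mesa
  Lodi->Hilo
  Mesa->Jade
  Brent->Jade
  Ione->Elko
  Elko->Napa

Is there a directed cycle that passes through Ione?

Yes

Ione is on a cycle iff Ione can reach itself via ≥1 edge.
Ione → Lodi → Kent → Ione — yes.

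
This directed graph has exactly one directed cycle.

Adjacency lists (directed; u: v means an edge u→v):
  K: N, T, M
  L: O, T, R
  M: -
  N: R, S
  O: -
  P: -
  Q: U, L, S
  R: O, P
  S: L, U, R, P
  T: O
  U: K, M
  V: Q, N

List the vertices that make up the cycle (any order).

K, N, S, U

DFS with gray/black marking from N:
N gray
  R gray
    O gray
    O black
    P gray
    P black
  R black
  S gray
    L gray
      L→O: O black — skip
      T gray
        T→O: O black — skip
      T black
      L→R: R black — skip
    L black
    U gray
      K gray
        K→N: N is gray → back edge
Back edge closes the cycle N → S → U → K → N; its vertices are {K, N, S, U}.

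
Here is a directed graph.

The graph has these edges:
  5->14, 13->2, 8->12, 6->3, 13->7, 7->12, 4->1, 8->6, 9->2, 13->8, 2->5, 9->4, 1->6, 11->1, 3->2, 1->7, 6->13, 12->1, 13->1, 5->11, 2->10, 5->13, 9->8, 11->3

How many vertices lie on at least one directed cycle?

A vertex is on a directed cycle iff it belongs to a strongly connected component of size ≥ 2 (or has a self-loop).
The vertices on cycles are {1, 2, 3, 5, 6, 7, 8, 11, 12, 13} — 10 in total.

10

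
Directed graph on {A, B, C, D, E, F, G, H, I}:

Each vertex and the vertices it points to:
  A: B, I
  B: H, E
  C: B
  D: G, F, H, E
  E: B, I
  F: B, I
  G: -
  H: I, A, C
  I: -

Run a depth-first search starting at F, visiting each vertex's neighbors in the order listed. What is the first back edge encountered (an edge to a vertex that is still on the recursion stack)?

DFS from F (visiting each vertex's neighbors in the order listed); mark gray on enter, black on exit:
F gray
  B gray
    H gray
      I gray
      I black
      A gray
        A→B: B is gray → back edge
First back edge: A → B.

A->B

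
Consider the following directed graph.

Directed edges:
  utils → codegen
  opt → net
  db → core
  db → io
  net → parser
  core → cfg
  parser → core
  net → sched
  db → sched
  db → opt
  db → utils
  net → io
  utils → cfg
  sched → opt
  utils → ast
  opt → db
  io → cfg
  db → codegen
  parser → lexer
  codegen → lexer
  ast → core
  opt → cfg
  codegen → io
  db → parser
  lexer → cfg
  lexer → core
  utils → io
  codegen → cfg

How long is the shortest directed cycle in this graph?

For each vertex v, BFS finds the shortest path from v back to v.
The shortest such closed walk is opt → db → opt, length 2.

2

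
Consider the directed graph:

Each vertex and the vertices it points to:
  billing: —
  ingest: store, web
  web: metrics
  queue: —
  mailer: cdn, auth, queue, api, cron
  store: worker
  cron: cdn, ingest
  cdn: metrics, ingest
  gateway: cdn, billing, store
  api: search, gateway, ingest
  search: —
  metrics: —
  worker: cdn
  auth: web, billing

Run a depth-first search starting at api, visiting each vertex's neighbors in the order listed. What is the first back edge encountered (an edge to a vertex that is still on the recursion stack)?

worker→cdn

DFS from api (visiting each vertex's neighbors in the order listed); mark gray on enter, black on exit:
api gray
  search gray
  search black
  gateway gray
    cdn gray
      metrics gray
      metrics black
      ingest gray
        store gray
          worker gray
            worker→cdn: cdn is gray → back edge
First back edge: worker → cdn.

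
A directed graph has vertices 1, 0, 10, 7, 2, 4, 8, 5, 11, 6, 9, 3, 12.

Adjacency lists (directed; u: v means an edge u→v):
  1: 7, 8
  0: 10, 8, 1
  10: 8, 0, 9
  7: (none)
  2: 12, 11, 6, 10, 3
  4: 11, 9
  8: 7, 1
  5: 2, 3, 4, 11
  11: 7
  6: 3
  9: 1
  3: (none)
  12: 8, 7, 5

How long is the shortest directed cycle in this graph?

2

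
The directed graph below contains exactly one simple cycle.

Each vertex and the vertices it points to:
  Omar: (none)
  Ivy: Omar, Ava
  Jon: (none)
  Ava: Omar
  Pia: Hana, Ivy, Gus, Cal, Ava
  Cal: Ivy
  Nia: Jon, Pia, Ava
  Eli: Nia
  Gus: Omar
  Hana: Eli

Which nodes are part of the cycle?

Eli, Nia, Pia, Hana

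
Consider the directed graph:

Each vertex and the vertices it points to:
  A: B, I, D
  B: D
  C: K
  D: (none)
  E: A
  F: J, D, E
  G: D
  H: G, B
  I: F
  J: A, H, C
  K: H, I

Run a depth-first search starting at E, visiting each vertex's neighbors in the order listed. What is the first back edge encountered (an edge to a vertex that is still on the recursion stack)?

DFS from E (visiting each vertex's neighbors in the order listed); mark gray on enter, black on exit:
E gray
  A gray
    B gray
      D gray
      D black
    B black
    I gray
      F gray
        J gray
          J→A: A is gray → back edge
First back edge: J → A.

J→A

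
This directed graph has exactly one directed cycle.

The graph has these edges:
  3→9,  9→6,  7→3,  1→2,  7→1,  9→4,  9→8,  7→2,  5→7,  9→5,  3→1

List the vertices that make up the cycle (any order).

DFS with gray/black marking from 7:
7 gray
  3 gray
    9 gray
      6 gray
      6 black
      8 gray
      8 black
      5 gray
        5→7: 7 is gray → back edge
Back edge closes the cycle 7 → 3 → 9 → 5 → 7; its vertices are {3, 5, 7, 9}.

3, 5, 7, 9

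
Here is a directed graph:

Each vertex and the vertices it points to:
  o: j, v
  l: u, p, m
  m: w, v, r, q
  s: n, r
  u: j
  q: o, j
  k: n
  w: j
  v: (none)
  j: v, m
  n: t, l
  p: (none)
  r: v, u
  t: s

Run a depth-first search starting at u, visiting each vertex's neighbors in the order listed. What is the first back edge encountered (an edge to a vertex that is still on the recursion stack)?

DFS from u (visiting each vertex's neighbors in the order listed); mark gray on enter, black on exit:
u gray
  j gray
    v gray
    v black
    m gray
      w gray
        w→j: j is gray → back edge
First back edge: w → j.

w→j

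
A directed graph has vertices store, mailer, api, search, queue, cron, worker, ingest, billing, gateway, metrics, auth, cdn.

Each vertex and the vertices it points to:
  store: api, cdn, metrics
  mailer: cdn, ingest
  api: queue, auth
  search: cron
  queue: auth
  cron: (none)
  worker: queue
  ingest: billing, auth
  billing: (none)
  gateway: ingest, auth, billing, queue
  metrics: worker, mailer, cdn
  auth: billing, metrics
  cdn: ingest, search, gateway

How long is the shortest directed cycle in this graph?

For each vertex v, BFS finds the shortest path from v back to v.
The shortest such closed walk is cdn → ingest → auth → metrics → cdn, length 4.

4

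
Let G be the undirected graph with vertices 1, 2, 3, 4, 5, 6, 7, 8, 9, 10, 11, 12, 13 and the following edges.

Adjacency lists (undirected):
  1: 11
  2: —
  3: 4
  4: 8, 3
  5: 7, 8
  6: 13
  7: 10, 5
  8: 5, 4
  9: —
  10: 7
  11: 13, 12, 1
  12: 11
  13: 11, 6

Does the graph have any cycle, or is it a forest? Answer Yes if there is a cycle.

DFS, tracking each vertex's parent; an edge to a visited non-parent vertex closes a cycle.
Start from 6:
visit 6 (parent –)
  visit 13 (parent 6)
    visit 11 (parent 13)
      11–13: parent, skip
      visit 12 (parent 11)
        12–11: parent, skip
      visit 1 (parent 11)
        1–11: parent, skip
    13–6: parent, skip
visit 2 (parent –)
visit 3 (parent –)
  visit 4 (parent 3)
    visit 8 (parent 4)
      visit 5 (parent 8)
        visit 7 (parent 5)
          visit 10 (parent 7)
            10–7: parent, skip
          7–5: parent, skip
        5–8: parent, skip
      8–4: parent, skip
    4–3: parent, skip
visit 9 (parent –)
No non-parent visited neighbor found — the graph is a forest.

No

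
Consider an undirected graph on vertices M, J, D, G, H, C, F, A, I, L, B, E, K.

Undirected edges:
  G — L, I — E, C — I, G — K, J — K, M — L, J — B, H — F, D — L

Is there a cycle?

DFS, tracking each vertex's parent; an edge to a visited non-parent vertex closes a cycle.
Start from K:
visit K (parent –)
  visit J (parent K)
    J–K: parent, skip
    visit B (parent J)
      B–J: parent, skip
  visit G (parent K)
    G–K: parent, skip
    visit L (parent G)
      L–G: parent, skip
      visit M (parent L)
        M–L: parent, skip
      visit D (parent L)
        D–L: parent, skip
visit H (parent –)
  visit F (parent H)
    F–H: parent, skip
visit C (parent –)
  visit I (parent C)
    visit E (parent I)
      E–I: parent, skip
    I–C: parent, skip
visit A (parent –)
No non-parent visited neighbor found — the graph is a forest.

No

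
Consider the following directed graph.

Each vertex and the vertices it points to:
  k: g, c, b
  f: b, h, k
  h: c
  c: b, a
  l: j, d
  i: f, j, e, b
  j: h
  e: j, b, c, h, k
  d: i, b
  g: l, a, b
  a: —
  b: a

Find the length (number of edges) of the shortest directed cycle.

6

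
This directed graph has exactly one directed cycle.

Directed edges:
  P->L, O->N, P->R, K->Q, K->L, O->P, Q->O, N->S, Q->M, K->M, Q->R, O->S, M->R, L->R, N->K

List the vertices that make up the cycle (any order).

DFS with gray/black marking from K:
K gray
  L gray
    R gray
    R black
  L black
  Q gray
    M gray
      M→R: R black — skip
    M black
    O gray
      S gray
      S black
      N gray
        N→S: S black — skip
        N→K: K is gray → back edge
Back edge closes the cycle K → Q → O → N → K; its vertices are {K, N, O, Q}.

K, N, O, Q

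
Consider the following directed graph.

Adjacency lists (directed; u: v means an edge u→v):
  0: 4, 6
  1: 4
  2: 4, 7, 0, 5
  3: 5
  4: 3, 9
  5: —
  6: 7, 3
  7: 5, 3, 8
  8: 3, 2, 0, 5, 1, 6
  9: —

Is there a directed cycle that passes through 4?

4 lies on a cycle iff there is a path from 4 back to itself.
Exploring from 4, it never reaches itself; equivalently, its strongly connected component is a singleton.

No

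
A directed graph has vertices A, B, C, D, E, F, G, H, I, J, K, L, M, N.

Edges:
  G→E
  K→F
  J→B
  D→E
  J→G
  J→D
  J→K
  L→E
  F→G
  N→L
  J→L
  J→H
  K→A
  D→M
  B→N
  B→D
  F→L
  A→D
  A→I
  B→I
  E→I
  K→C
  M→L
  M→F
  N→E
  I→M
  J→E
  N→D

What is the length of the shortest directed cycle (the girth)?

4

For each vertex v, BFS finds the shortest path from v back to v.
The shortest such closed walk is I → M → L → E → I, length 4.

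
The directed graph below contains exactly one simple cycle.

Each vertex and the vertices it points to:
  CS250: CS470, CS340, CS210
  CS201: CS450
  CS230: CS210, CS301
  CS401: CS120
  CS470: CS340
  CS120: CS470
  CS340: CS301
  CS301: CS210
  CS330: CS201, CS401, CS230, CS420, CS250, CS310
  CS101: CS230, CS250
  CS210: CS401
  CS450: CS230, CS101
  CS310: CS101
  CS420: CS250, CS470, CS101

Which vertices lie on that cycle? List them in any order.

CS120, CS210, CS301, CS340, CS401, CS470

DFS with gray/black marking from CS401:
CS401 gray
  CS120 gray
    CS470 gray
      CS340 gray
        CS301 gray
          CS210 gray
            CS210→CS401: CS401 is gray → back edge
Back edge closes the cycle CS401 → CS120 → CS470 → CS340 → CS301 → CS210 → CS401; its vertices are {CS120, CS210, CS301, CS340, CS401, CS470}.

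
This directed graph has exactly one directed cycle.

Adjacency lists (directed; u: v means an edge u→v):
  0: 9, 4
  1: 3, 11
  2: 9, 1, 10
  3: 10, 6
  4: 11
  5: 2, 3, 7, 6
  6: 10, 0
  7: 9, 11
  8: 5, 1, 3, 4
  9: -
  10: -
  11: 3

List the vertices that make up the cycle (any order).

0, 3, 4, 6, 11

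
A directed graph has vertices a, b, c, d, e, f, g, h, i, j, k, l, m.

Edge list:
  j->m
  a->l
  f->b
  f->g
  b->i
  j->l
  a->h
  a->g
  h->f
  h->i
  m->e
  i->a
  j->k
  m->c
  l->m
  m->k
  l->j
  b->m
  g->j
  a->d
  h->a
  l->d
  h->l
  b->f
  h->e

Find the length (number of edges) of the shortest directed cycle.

2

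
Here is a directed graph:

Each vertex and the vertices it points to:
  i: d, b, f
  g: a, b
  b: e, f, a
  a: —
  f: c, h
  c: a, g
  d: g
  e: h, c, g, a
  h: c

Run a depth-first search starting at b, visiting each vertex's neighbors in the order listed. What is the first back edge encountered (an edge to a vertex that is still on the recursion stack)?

DFS from b (visiting each vertex's neighbors in the order listed); mark gray on enter, black on exit:
b gray
  e gray
    h gray
      c gray
        a gray
        a black
        g gray
          g→a: a black — skip
          g→b: b is gray → back edge
First back edge: g → b.

g→b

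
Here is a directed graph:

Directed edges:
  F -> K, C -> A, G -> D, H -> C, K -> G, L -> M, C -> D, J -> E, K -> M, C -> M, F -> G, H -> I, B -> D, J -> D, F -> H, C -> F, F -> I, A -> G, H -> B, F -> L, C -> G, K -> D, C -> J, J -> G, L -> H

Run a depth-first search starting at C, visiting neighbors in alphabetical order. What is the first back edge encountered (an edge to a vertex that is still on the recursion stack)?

DFS from C (visiting neighbors in alphabetical order); mark gray on enter, black on exit:
C gray
  A gray
    G gray
      D gray
      D black
    G black
  A black
  C→D: D black — skip
  F gray
    F→G: G black — skip
    H gray
      B gray
        B→D: D black — skip
      B black
      H→C: C is gray → back edge
First back edge: H → C.

H->C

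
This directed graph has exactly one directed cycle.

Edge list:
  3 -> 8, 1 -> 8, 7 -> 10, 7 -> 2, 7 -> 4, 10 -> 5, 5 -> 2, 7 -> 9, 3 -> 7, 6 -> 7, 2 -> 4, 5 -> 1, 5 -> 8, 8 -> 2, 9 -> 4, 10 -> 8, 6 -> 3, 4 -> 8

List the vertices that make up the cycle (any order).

2, 4, 8

DFS with gray/black marking from 2:
2 gray
  4 gray
    8 gray
      8→2: 2 is gray → back edge
Back edge closes the cycle 2 → 4 → 8 → 2; its vertices are {2, 4, 8}.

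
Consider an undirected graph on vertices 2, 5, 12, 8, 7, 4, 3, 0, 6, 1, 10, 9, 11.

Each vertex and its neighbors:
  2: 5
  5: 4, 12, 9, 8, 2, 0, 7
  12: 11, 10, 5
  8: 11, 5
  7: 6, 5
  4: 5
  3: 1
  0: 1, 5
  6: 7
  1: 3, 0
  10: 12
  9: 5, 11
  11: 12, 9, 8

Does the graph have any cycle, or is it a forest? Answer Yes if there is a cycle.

DFS, tracking each vertex's parent; an edge to a visited non-parent vertex closes a cycle.
Start from 10:
visit 10 (parent –)
  visit 12 (parent 10)
    visit 11 (parent 12)
      11–12: parent, skip
      visit 9 (parent 11)
        visit 5 (parent 9)
          visit 4 (parent 5)
            4–5: parent, skip
          5–12: 12 visited and ≠ parent → cycle
Cycle: 12 – 11 – 9 – 5 – 12.

Yes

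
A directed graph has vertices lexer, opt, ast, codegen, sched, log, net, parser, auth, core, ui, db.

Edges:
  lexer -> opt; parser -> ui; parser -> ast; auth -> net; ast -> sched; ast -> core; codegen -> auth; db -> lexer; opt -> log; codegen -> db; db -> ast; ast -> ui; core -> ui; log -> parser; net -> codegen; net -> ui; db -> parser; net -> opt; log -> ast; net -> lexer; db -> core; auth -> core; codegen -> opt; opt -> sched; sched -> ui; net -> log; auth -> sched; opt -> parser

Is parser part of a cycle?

No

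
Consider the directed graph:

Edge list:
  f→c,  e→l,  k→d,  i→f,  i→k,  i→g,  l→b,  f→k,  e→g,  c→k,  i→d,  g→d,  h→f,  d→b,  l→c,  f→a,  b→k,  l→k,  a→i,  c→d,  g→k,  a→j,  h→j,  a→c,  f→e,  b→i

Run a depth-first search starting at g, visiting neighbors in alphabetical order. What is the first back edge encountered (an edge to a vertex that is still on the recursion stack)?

DFS from g (visiting neighbors in alphabetical order); mark gray on enter, black on exit:
g gray
  d gray
    b gray
      i gray
        i→d: d is gray → back edge
First back edge: i → d.

i→d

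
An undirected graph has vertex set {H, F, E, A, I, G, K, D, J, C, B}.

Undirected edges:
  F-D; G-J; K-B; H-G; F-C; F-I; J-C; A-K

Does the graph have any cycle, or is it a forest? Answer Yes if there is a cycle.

DFS, tracking each vertex's parent; an edge to a visited non-parent vertex closes a cycle.
Start from H:
visit H (parent –)
  visit G (parent H)
    G–H: parent, skip
    visit J (parent G)
      J–G: parent, skip
      visit C (parent J)
        visit F (parent C)
          F–C: parent, skip
          visit I (parent F)
            I–F: parent, skip
          visit D (parent F)
            D–F: parent, skip
        C–J: parent, skip
visit E (parent –)
visit A (parent –)
  visit K (parent A)
    K–A: parent, skip
    visit B (parent K)
      B–K: parent, skip
No non-parent visited neighbor found — the graph is a forest.

No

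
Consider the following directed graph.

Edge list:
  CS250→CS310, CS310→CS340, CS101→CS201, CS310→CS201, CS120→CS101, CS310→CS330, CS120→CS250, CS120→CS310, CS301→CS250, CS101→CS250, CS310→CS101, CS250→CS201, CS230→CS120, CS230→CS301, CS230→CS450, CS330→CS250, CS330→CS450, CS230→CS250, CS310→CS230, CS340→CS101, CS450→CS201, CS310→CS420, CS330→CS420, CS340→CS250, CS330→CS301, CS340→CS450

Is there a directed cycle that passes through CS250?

Yes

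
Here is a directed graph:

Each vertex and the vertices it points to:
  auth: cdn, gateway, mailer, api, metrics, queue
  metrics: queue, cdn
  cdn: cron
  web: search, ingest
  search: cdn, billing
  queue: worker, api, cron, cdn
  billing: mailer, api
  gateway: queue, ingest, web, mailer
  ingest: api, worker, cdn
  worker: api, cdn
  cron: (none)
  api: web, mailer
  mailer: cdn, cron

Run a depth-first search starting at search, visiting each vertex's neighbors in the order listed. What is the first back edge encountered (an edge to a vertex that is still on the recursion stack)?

web->search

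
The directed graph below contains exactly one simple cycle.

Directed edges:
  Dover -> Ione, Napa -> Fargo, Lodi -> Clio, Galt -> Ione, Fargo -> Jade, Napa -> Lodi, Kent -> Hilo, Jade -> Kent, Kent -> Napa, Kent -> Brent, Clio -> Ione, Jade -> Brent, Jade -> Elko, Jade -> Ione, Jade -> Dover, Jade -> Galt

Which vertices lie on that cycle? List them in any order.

DFS with gray/black marking from Jade:
Jade gray
  Elko gray
  Elko black
  Dover gray
    Ione gray
    Ione black
  Dover black
  Brent gray
  Brent black
  Kent gray
    Kent→Brent: Brent black — skip
    Napa gray
      Fargo gray
        Fargo→Jade: Jade is gray → back edge
Back edge closes the cycle Jade → Kent → Napa → Fargo → Jade; its vertices are {Jade, Kent, Napa, Fargo}.

Jade, Kent, Napa, Fargo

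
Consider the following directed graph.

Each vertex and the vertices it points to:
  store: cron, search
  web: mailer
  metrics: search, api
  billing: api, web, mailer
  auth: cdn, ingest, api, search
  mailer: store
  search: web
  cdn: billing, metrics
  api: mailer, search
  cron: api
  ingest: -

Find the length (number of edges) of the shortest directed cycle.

For each vertex v, BFS finds the shortest path from v back to v.
The shortest such closed walk is mailer → store → search → web → mailer, length 4.

4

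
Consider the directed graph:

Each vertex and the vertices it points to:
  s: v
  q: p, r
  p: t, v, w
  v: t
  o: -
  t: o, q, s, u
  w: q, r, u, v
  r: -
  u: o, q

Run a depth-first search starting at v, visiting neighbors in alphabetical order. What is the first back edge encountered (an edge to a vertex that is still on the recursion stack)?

p→t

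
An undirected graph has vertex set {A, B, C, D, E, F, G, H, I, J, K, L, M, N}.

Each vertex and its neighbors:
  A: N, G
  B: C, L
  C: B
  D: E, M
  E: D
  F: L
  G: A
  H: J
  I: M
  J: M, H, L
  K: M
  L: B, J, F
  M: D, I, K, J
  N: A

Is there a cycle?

No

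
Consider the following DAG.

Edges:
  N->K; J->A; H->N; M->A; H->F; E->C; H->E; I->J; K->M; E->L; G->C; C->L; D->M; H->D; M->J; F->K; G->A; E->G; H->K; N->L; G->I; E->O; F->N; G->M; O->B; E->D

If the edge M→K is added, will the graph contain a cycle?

Yes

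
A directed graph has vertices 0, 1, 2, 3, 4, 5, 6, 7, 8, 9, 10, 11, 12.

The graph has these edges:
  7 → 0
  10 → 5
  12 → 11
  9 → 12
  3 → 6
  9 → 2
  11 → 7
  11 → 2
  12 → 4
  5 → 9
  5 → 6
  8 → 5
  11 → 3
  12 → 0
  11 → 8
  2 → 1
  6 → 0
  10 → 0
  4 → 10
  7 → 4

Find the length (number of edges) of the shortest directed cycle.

5

For each vertex v, BFS finds the shortest path from v back to v.
The shortest such closed walk is 12 → 4 → 10 → 5 → 9 → 12, length 5.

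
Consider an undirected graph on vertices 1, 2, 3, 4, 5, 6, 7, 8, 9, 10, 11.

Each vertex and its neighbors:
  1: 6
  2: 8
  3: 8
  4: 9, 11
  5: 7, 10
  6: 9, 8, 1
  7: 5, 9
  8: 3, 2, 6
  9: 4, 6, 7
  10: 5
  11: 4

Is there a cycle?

DFS, tracking each vertex's parent; an edge to a visited non-parent vertex closes a cycle.
Start from 2:
visit 2 (parent –)
  visit 8 (parent 2)
    visit 3 (parent 8)
      3–8: parent, skip
    8–2: parent, skip
    visit 6 (parent 8)
      visit 9 (parent 6)
        visit 4 (parent 9)
          4–9: parent, skip
          visit 11 (parent 4)
            11–4: parent, skip
        9–6: parent, skip
        visit 7 (parent 9)
          visit 5 (parent 7)
            5–7: parent, skip
            visit 10 (parent 5)
              10–5: parent, skip
          7–9: parent, skip
      6–8: parent, skip
      visit 1 (parent 6)
        1–6: parent, skip
No non-parent visited neighbor found — the graph is a forest.

No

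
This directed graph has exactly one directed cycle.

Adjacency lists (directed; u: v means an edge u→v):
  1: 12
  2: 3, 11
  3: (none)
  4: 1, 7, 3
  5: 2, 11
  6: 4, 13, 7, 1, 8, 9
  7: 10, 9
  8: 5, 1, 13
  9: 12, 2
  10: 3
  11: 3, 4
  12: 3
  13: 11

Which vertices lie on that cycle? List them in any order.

2, 4, 7, 9, 11

DFS with gray/black marking from 4:
4 gray
  1 gray
    12 gray
      3 gray
      3 black
    12 black
  1 black
  7 gray
    10 gray
      10→3: 3 black — skip
    10 black
    9 gray
      9→12: 12 black — skip
      2 gray
        2→3: 3 black — skip
        11 gray
          11→3: 3 black — skip
          11→4: 4 is gray → back edge
Back edge closes the cycle 4 → 7 → 9 → 2 → 11 → 4; its vertices are {2, 4, 7, 9, 11}.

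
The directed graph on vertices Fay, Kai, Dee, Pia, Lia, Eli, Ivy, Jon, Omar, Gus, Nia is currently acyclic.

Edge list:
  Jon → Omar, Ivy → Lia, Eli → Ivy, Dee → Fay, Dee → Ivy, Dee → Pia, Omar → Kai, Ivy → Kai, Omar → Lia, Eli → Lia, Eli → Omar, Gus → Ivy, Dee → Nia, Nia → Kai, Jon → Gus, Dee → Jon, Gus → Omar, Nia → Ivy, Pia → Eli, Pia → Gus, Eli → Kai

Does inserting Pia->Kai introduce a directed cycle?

Adding Pia→Kai creates a cycle iff Kai can already reach Pia.
Explore from Kai: no path reaches Pia. The graph stays acyclic.

No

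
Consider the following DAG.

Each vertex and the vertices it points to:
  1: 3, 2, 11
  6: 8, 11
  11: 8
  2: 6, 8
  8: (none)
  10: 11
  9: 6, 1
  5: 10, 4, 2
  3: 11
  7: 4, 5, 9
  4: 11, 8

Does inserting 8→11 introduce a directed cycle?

Yes

Adding 8→11 creates a cycle iff 11 can already reach 8.
Path from 11: 11 → 8.
So 11 → … → 8 → 11 is a cycle.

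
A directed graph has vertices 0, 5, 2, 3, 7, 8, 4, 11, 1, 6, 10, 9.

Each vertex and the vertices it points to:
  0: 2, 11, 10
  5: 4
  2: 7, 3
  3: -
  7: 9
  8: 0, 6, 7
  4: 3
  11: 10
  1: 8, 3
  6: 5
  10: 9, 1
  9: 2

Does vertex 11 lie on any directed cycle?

Yes

11 is on a cycle iff 11 can reach itself via ≥1 edge.
11 → 10 → 1 → 8 → 0 → 11 — yes.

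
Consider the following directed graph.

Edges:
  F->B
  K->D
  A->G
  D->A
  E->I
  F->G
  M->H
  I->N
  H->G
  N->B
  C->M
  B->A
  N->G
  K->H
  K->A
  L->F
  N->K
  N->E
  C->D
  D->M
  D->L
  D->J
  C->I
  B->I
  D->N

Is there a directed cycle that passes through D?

Yes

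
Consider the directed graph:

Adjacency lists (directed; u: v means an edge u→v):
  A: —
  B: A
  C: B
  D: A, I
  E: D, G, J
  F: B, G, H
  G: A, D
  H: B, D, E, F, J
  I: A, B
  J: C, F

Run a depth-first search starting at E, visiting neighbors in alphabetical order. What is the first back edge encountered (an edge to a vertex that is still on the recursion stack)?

H->E

DFS from E (visiting neighbors in alphabetical order); mark gray on enter, black on exit:
E gray
  D gray
    A gray
    A black
    I gray
      I→A: A black — skip
      B gray
        B→A: A black — skip
      B black
    I black
  D black
  G gray
    G→A: A black — skip
    G→D: D black — skip
  G black
  J gray
    C gray
      C→B: B black — skip
    C black
    F gray
      F→B: B black — skip
      F→G: G black — skip
      H gray
        H→B: B black — skip
        H→D: D black — skip
        H→E: E is gray → back edge
First back edge: H → E.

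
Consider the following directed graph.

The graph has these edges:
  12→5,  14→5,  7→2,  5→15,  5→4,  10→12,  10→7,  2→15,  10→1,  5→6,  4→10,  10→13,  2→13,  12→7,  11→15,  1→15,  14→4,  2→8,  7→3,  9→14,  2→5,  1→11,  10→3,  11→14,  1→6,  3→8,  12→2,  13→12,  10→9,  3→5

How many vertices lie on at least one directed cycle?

12

A vertex is on a directed cycle iff it belongs to a strongly connected component of size ≥ 2 (or has a self-loop).
The vertices on cycles are {1, 2, 3, 4, 5, 7, 9, 10, 11, 12, 13, 14} — 12 in total.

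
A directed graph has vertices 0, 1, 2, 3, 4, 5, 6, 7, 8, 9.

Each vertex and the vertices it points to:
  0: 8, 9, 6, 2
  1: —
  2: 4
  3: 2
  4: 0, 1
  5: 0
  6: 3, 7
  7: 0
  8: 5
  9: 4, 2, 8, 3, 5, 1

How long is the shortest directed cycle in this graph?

For each vertex v, BFS finds the shortest path from v back to v.
The shortest such closed walk is 6 → 7 → 0 → 6, length 3.

3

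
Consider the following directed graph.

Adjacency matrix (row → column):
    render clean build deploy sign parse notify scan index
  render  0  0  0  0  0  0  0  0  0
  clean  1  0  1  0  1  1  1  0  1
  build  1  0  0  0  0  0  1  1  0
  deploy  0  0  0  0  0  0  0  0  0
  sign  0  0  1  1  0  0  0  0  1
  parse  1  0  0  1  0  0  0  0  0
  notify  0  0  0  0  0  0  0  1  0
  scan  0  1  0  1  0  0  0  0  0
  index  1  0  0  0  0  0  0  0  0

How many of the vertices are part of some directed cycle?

5

A vertex is on a directed cycle iff it belongs to a strongly connected component of size ≥ 2 (or has a self-loop).
The vertices on cycles are {scan, sign, build, clean, notify} — 5 in total.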